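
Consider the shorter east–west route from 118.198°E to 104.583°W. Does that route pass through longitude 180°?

Yes

Naïve |-104.583 − 118.198| = 222.781° > 180°, so the shorter arc goes the other way round — across 180°.
Signed shortest Δλ = ((-104.583 − 118.198 + 180) mod 360) − 180 = 137.219°.
Going east by 137.219° from +118.198° passes through 180° before reaching -104.583°.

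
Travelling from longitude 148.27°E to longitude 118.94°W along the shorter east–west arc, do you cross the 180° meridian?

Naïve |-118.94 − 148.27| = 267.21° > 180°, so the shorter arc goes the other way round — across 180°.
Signed shortest Δλ = ((-118.94 − 148.27 + 180) mod 360) − 180 = 92.79°.
Going east by 92.79° from +148.27° passes through 180° before reaching -118.94°.

Yes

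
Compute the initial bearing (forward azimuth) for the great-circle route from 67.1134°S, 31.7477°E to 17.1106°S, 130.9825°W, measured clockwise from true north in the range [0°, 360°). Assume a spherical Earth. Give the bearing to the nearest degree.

197°

Δλ = -130.9825 − 31.7477 = -162.7302°.
θ = atan2( sin Δλ · cos φ₂ , cos φ₁ · sin φ₂ − sin φ₁ · cos φ₂ · cos Δλ )
  = atan2(-0.28373, -0.95523) = -163.457° → normalised to [0°, 360°): 196.543°.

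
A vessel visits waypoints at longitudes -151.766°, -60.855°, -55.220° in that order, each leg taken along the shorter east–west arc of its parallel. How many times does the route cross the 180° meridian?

0

Leg 1: -151.766° → -60.855°, shortest Δλ = 90.911° (east) — does not cross 180°.
Leg 2: -60.855° → -55.220°, shortest Δλ = 5.635° (east) — does not cross 180°.
Total crossings: 0.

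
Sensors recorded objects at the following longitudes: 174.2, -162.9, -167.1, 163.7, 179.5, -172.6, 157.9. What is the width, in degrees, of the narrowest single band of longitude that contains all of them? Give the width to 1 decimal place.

Sort the longitudes: -172.6°, -167.1°, -162.9°, +157.9°, +163.7°, +174.2°, +179.5°.
Eastward gaps between consecutive values (wrapping around): 5.5°, 4.2°, 320.8°, 5.8°, 10.5°, 5.3°, 7.9°.
Largest gap = 320.8° ⇒ minimal covering band is its complement: 360° − 320.8° = 39.2°.
Band runs from +157.9° eastward to -162.9°, crossing the antimeridian.

39.2°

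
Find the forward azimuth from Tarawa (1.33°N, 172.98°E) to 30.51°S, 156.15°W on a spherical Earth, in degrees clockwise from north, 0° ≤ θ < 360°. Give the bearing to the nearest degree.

140°

Δλ = -156.15 − 172.98 = -329.13°; wrapped into (−180°, 180°]: 30.87°.
θ = atan2( sin Δλ · cos φ₂ , cos φ₁ · sin φ₂ − sin φ₁ · cos φ₂ · cos Δλ )
  = atan2(0.44205, -0.52472) = 139.887° → normalised to [0°, 360°): 139.887°.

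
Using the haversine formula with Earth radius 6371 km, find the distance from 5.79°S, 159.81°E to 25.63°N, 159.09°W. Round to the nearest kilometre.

Δλ = -159.09 − 159.81 = -318.90°; wrapped into (−180°, 180°]: 41.10°.
Δφ = 25.63 − -5.79 = 31.42°.
a = sin²(Δφ/2) + cos φ₁ · cos φ₂ · sin²(Δλ/2) = 0.183843.
c = 2·atan2(√a, √(1−a)) = 0.88626 rad → d = 6371·c ≈ 5646.36 km.

5646 km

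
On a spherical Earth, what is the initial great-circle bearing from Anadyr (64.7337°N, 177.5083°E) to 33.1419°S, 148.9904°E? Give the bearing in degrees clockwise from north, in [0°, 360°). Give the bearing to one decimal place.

204.0°

Δλ = 148.9904 − 177.5083 = -28.5179°.
θ = atan2( sin Δλ · cos φ₂ , cos φ₁ · sin φ₂ − sin φ₁ · cos φ₂ · cos Δλ )
  = atan2(-0.39976, -0.89869) = -156.019° → normalised to [0°, 360°): 203.981°.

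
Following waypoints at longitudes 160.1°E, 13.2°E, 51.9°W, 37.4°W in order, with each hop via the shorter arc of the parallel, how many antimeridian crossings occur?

Leg 1: +160.1° → +13.2°, shortest Δλ = -146.9° (west) — does not cross 180°.
Leg 2: +13.2° → -51.9°, shortest Δλ = -65.1° (west) — does not cross 180°.
Leg 3: -51.9° → -37.4°, shortest Δλ = 14.5° (east) — does not cross 180°.
Total crossings: 0.

0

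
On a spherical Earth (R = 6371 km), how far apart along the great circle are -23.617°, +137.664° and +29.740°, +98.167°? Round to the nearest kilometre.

Δλ = 98.167 − 137.664 = -39.497°.
Δφ = 29.740 − -23.617 = 53.357°.
a = sin²(Δφ/2) + cos φ₁ · cos φ₂ · sin²(Δλ/2) = 0.292416.
c = 2·atan2(√a, √(1−a)) = 1.14267 rad → d = 6371·c ≈ 7279.95 km.

7280 km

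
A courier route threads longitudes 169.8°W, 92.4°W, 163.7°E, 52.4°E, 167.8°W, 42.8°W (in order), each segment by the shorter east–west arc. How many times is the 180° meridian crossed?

2

Leg 1: -169.8° → -92.4°, shortest Δλ = 77.4° (east) — does not cross 180°.
Leg 2: -92.4° → +163.7°, shortest Δλ = -103.9° (west) — crosses 180°.
Leg 3: +163.7° → +52.4°, shortest Δλ = -111.3° (west) — does not cross 180°.
Leg 4: +52.4° → -167.8°, shortest Δλ = 139.8° (east) — crosses 180°.
Leg 5: -167.8° → -42.8°, shortest Δλ = 125.0° (east) — does not cross 180°.
Total crossings: 2.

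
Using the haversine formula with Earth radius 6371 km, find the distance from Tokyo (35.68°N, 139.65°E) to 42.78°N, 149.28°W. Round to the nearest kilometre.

Δλ = -149.28 − 139.65 = -288.93°; wrapped into (−180°, 180°]: 71.07°.
Δφ = 42.78 − 35.68 = 7.10°.
a = sin²(Δφ/2) + cos φ₁ · cos φ₂ · sin²(Δλ/2) = 0.205224.
c = 2·atan2(√a, √(1−a)) = 0.94029 rad → d = 6371·c ≈ 5990.60 km.

5991 km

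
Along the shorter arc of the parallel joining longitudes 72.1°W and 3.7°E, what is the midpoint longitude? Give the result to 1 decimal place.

34.2°W

Signed shortest Δλ from -72.1° to +3.7° is +75.8°.
Midpoint longitude = -72.1° + (+75.8°)/2 = -72.1° + 37.9° = -34.2°.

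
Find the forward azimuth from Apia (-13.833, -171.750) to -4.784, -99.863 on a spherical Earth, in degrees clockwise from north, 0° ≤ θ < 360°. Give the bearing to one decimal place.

90.4°

Δλ = -99.863 − -171.750 = 71.887°.
θ = atan2( sin Δλ · cos φ₂ , cos φ₁ · sin φ₂ − sin φ₁ · cos φ₂ · cos Δλ )
  = atan2(0.94713, -0.00691) = 90.418° → normalised to [0°, 360°): 90.418°.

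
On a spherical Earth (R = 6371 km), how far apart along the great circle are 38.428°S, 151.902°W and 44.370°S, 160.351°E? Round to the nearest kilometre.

3980 km

Δλ = 160.351 − -151.902 = 312.253°; wrapped into (−180°, 180°]: -47.747°.
Δφ = -44.370 − -38.428 = -5.942°.
a = sin²(Δφ/2) + cos φ₁ · cos φ₂ · sin²(Δλ/2) = 0.094412.
c = 2·atan2(√a, √(1−a)) = 0.62464 rad → d = 6371·c ≈ 3979.57 km.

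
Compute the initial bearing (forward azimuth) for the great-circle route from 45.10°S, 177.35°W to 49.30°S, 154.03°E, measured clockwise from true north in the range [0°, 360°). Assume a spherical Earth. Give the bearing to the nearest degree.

247°

Δλ = 154.03 − -177.35 = 331.38°; wrapped into (−180°, 180°]: -28.62°.
θ = atan2( sin Δλ · cos φ₂ , cos φ₁ · sin φ₂ − sin φ₁ · cos φ₂ · cos Δλ )
  = atan2(-0.31235, -0.12968) = -112.546° → normalised to [0°, 360°): 247.454°.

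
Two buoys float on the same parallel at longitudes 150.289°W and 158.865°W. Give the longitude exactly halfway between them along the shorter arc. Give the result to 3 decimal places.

154.577°W

Signed shortest Δλ from -150.289° to -158.865° is -8.576°.
Midpoint longitude = -150.289° + (-8.576°)/2 = -150.289° − 4.288° = -154.577°.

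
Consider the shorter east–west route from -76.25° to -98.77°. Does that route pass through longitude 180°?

No

Signed shortest Δλ = ((-98.77 − -76.25 + 180) mod 360) − 180 = -22.52°.
Going west by 22.52° from -76.25° reaches -98.77° without touching 180°.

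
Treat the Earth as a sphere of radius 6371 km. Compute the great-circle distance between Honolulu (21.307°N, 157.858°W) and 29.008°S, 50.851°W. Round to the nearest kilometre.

Δλ = -50.851 − -157.858 = 107.007°.
Δφ = -29.008 − 21.307 = -50.315°.
a = sin²(Δφ/2) + cos φ₁ · cos φ₂ · sin²(Δλ/2) = 0.707260.
c = 2·atan2(√a, √(1−a)) = 1.99821 rad → d = 6371·c ≈ 12730.60 km.

12731 km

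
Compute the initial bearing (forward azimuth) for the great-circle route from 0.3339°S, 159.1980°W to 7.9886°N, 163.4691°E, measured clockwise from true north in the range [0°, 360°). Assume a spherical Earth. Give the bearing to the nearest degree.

Δλ = 163.4691 − -159.1980 = 322.6671°; wrapped into (−180°, 180°]: -37.3329°.
θ = atan2( sin Δλ · cos φ₂ , cos φ₁ · sin φ₂ − sin φ₁ · cos φ₂ · cos Δλ )
  = atan2(-0.60056, 0.14356) = -76.556° → normalised to [0°, 360°): 283.444°.

283°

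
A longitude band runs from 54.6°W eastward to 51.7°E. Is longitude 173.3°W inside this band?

No

Band width going east from -54.6° to +51.7°: ((51.7 − -54.6) mod 360) = 106.3°.
Offset of -173.3° east of the west edge: ((-173.3 − -54.6) mod 360) = 241.3°.
241.3° > 106.3° ⇒ outside.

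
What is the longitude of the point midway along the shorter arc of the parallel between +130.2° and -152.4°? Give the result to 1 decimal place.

+168.9°

Signed shortest Δλ from +130.2° to -152.4° is +77.4°.
Midpoint longitude = +130.2° + (+77.4°)/2 = +130.2° + 38.7° = +168.9°.
(The naïve average (+130.2 + -152.4)/2 = -11.1° is on the wrong side of the globe.)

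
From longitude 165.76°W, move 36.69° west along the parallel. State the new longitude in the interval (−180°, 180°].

Start at -165.76°; shift −36.69° → -202.45°.
-202.45° lies outside (−180°, 180°]; add 360° → +157.55°.

157.55°E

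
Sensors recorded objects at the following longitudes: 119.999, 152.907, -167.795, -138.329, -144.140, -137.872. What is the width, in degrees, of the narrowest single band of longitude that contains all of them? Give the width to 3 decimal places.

102.129°

Sort the longitudes: -167.795°, -144.140°, -138.329°, -137.872°, +119.999°, +152.907°.
Eastward gaps between consecutive values (wrapping around): 23.655°, 5.811°, 0.457°, 257.871°, 32.908°, 39.298°.
Largest gap = 257.871° ⇒ minimal covering band is its complement: 360° − 257.871° = 102.129°.
Band runs from +119.999° eastward to -137.872°, crossing the antimeridian.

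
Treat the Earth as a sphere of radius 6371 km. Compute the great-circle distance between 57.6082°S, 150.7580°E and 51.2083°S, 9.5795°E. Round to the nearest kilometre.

7409 km

Δλ = 9.5795 − 150.7580 = -141.1785°.
Δφ = -51.2083 − -57.6082 = 6.3999°.
a = sin²(Δφ/2) + cos φ₁ · cos φ₂ · sin²(Δλ/2) = 0.301663.
c = 2·atan2(√a, √(1−a)) = 1.16290 rad → d = 6371·c ≈ 7408.87 km.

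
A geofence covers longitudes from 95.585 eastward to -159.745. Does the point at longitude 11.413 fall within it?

Band width going east from +95.585° to -159.745°: ((-159.745 − 95.585) mod 360) = 104.670°.
Offset of +11.413° east of the west edge: ((11.413 − 95.585) mod 360) = 275.828°.
275.828° > 104.670° ⇒ outside.

No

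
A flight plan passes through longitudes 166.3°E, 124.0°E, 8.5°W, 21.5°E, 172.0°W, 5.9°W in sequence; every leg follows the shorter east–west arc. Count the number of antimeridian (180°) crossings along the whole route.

1

Leg 1: +166.3° → +124.0°, shortest Δλ = -42.3° (west) — does not cross 180°.
Leg 2: +124.0° → -8.5°, shortest Δλ = -132.5° (west) — does not cross 180°.
Leg 3: -8.5° → +21.5°, shortest Δλ = 30.0° (east) — does not cross 180°.
Leg 4: +21.5° → -172.0°, shortest Δλ = 166.5° (east) — crosses 180°.
Leg 5: -172.0° → -5.9°, shortest Δλ = 166.1° (east) — does not cross 180°.
Total crossings: 1.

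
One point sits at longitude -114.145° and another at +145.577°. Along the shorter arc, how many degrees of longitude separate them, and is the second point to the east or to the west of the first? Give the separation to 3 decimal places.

Raw difference: 145.577 − -114.145 = 259.722°.
Normalise into (−180°, 180°]: 259.722° − 360° = -100.278°.
Negative ⇒ the second point lies to the west; separation 100.278°.

100.278° west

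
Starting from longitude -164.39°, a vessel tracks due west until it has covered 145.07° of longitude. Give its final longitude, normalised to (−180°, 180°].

+50.54°

Start at -164.39°; shift −145.07° → -309.46°.
-309.46° lies outside (−180°, 180°]; add 360° → +50.54°.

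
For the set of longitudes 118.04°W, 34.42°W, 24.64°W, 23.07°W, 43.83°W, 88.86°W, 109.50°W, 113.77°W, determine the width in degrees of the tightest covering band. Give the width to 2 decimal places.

94.97°

Sort the longitudes: -118.04°, -113.77°, -109.50°, -88.86°, -43.83°, -34.42°, -24.64°, -23.07°.
Eastward gaps between consecutive values (wrapping around): 4.27°, 4.27°, 20.64°, 45.03°, 9.41°, 9.78°, 1.57°, 265.03°.
Largest gap = 265.03° ⇒ minimal covering band is its complement: 360° − 265.03° = 94.97°.
Band runs from -118.04° eastward to -23.07°.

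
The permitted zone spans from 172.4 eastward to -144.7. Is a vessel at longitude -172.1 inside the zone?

Yes

Band width going east from +172.4° to -144.7°: ((-144.7 − 172.4) mod 360) = 42.9°.
Offset of -172.1° east of the west edge: ((-172.1 − 172.4) mod 360) = 15.5°.
15.5° ≤ 42.9° ⇒ inside.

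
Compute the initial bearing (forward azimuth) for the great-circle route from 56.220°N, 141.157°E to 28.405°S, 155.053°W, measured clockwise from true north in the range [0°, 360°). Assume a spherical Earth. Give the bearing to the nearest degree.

Δλ = -155.053 − 141.157 = -296.210°; wrapped into (−180°, 180°]: 63.790°.
θ = atan2( sin Δλ · cos φ₂ , cos φ₁ · sin φ₂ − sin φ₁ · cos φ₂ · cos Δλ )
  = atan2(0.78917, -0.58740) = 126.661° → normalised to [0°, 360°): 126.661°.

127°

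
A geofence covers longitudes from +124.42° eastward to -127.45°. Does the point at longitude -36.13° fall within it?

Band width going east from +124.42° to -127.45°: ((-127.45 − 124.42) mod 360) = 108.13°.
Offset of -36.13° east of the west edge: ((-36.13 − 124.42) mod 360) = 199.45°.
199.45° > 108.13° ⇒ outside.

No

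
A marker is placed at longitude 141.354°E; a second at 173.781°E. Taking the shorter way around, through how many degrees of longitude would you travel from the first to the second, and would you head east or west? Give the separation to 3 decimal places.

32.427° east

Raw difference: 173.781 − 141.354 = 32.427°.
Normalise into (−180°, 180°]: 32.427° stays 32.427°.
Positive ⇒ the second point lies to the east; separation 32.427°.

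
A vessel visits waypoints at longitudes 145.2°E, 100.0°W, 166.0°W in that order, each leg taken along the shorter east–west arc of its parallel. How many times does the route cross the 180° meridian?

Leg 1: +145.2° → -100.0°, shortest Δλ = 114.8° (east) — crosses 180°.
Leg 2: -100.0° → -166.0°, shortest Δλ = -66.0° (west) — does not cross 180°.
Total crossings: 1.

1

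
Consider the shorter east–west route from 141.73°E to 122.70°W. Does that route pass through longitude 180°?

Naïve |-122.70 − 141.73| = 264.43° > 180°, so the shorter arc goes the other way round — across 180°.
Signed shortest Δλ = ((-122.70 − 141.73 + 180) mod 360) − 180 = 95.57°.
Going east by 95.57° from +141.73° passes through 180° before reaching -122.70°.

Yes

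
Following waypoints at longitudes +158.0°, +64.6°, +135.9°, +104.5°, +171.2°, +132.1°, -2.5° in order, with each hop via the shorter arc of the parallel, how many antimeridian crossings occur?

Leg 1: +158.0° → +64.6°, shortest Δλ = -93.4° (west) — does not cross 180°.
Leg 2: +64.6° → +135.9°, shortest Δλ = 71.3° (east) — does not cross 180°.
Leg 3: +135.9° → +104.5°, shortest Δλ = -31.4° (west) — does not cross 180°.
Leg 4: +104.5° → +171.2°, shortest Δλ = 66.7° (east) — does not cross 180°.
Leg 5: +171.2° → +132.1°, shortest Δλ = -39.1° (west) — does not cross 180°.
Leg 6: +132.1° → -2.5°, shortest Δλ = -134.6° (west) — does not cross 180°.
Total crossings: 0.

0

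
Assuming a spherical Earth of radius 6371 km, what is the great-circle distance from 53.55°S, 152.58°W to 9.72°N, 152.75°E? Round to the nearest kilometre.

8706 km

Δλ = 152.75 − -152.58 = 305.33°; wrapped into (−180°, 180°]: -54.67°.
Δφ = 9.72 − -53.55 = 63.27°.
a = sin²(Δφ/2) + cos φ₁ · cos φ₂ · sin²(Δλ/2) = 0.398583.
c = 2·atan2(√a, √(1−a)) = 1.36655 rad → d = 6371·c ≈ 8706.26 km.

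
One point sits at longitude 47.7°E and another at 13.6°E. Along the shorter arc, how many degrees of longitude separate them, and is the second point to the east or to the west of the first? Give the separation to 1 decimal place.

34.1° west

Raw difference: 13.6 − 47.7 = -34.1°.
Normalise into (−180°, 180°]: -34.1° stays -34.1°.
Negative ⇒ the second point lies to the west; separation 34.1°.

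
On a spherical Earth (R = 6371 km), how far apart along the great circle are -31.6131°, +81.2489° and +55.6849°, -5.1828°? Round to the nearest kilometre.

Δλ = -5.1828 − 81.2489 = -86.4317°.
Δφ = 55.6849 − -31.6131 = 87.2980°.
a = sin²(Δφ/2) + cos φ₁ · cos φ₂ · sin²(Δλ/2) = 0.701533.
c = 2·atan2(√a, √(1−a)) = 1.98566 rad → d = 6371·c ≈ 12650.65 km.

12651 km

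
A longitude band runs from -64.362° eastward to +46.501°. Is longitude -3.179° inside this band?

Yes

Band width going east from -64.362° to +46.501°: ((46.501 − -64.362) mod 360) = 110.863°.
Offset of -3.179° east of the west edge: ((-3.179 − -64.362) mod 360) = 61.183°.
61.183° ≤ 110.863° ⇒ inside.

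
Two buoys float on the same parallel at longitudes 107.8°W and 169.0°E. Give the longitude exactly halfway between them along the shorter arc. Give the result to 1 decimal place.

Signed shortest Δλ from -107.8° to +169.0° is -83.2°.
Midpoint longitude = -107.8° + (-83.2°)/2 = -107.8° − 41.6° = -149.4°.
(The naïve average (-107.8 + +169.0)/2 = 30.6° is on the wrong side of the globe.)

149.4°W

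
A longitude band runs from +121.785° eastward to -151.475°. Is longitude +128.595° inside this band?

Band width going east from +121.785° to -151.475°: ((-151.475 − 121.785) mod 360) = 86.740°.
Offset of +128.595° east of the west edge: ((128.595 − 121.785) mod 360) = 6.810°.
6.810° ≤ 86.740° ⇒ inside.

Yes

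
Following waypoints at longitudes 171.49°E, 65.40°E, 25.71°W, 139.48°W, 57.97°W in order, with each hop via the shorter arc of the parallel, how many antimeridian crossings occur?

Leg 1: +171.49° → +65.40°, shortest Δλ = -106.09° (west) — does not cross 180°.
Leg 2: +65.40° → -25.71°, shortest Δλ = -91.11° (west) — does not cross 180°.
Leg 3: -25.71° → -139.48°, shortest Δλ = -113.77° (west) — does not cross 180°.
Leg 4: -139.48° → -57.97°, shortest Δλ = 81.51° (east) — does not cross 180°.
Total crossings: 0.

0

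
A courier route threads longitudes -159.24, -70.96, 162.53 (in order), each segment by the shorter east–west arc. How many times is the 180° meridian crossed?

Leg 1: -159.24° → -70.96°, shortest Δλ = 88.28° (east) — does not cross 180°.
Leg 2: -70.96° → +162.53°, shortest Δλ = -126.51° (west) — crosses 180°.
Total crossings: 1.

1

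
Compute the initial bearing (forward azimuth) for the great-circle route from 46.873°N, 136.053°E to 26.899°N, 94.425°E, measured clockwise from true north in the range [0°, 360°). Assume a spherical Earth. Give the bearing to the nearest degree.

Δλ = 94.425 − 136.053 = -41.628°.
θ = atan2( sin Δλ · cos φ₂ , cos φ₁ · sin φ₂ − sin φ₁ · cos φ₂ · cos Δλ )
  = atan2(-0.59242, -0.17723) = -106.655° → normalised to [0°, 360°): 253.345°.

253°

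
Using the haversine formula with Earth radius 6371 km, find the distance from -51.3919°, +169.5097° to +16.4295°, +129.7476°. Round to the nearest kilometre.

8470 km

Δλ = 129.7476 − 169.5097 = -39.7621°.
Δφ = 16.4295 − -51.3919 = 67.8214°.
a = sin²(Δφ/2) + cos φ₁ · cos φ₂ · sin²(Δλ/2) = 0.380468.
c = 2·atan2(√a, √(1−a)) = 1.32940 rad → d = 6371·c ≈ 8469.58 km.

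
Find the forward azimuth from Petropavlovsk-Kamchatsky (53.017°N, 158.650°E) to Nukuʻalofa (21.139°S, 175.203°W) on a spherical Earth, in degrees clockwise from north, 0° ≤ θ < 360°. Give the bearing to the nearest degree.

155°

Δλ = -175.203 − 158.650 = -333.853°; wrapped into (−180°, 180°]: 26.147°.
θ = atan2( sin Δλ · cos φ₂ , cos φ₁ · sin φ₂ − sin φ₁ · cos φ₂ · cos Δλ )
  = atan2(0.41102, -0.88576) = 155.107° → normalised to [0°, 360°): 155.107°.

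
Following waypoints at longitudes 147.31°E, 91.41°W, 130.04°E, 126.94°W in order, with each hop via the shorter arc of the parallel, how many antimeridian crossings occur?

3

Leg 1: +147.31° → -91.41°, shortest Δλ = 121.28° (east) — crosses 180°.
Leg 2: -91.41° → +130.04°, shortest Δλ = -138.55° (west) — crosses 180°.
Leg 3: +130.04° → -126.94°, shortest Δλ = 103.02° (east) — crosses 180°.
Total crossings: 3.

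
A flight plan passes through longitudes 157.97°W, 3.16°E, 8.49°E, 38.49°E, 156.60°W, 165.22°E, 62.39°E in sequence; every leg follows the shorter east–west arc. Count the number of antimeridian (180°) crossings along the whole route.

Leg 1: -157.97° → +3.16°, shortest Δλ = 161.13° (east) — does not cross 180°.
Leg 2: +3.16° → +8.49°, shortest Δλ = 5.33° (east) — does not cross 180°.
Leg 3: +8.49° → +38.49°, shortest Δλ = 30.0° (east) — does not cross 180°.
Leg 4: +38.49° → -156.60°, shortest Δλ = 164.91° (east) — crosses 180°.
Leg 5: -156.60° → +165.22°, shortest Δλ = -38.18° (west) — crosses 180°.
Leg 6: +165.22° → +62.39°, shortest Δλ = -102.83° (west) — does not cross 180°.
Total crossings: 2.

2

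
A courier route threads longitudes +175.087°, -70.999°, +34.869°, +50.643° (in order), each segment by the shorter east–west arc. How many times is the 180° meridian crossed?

Leg 1: +175.087° → -70.999°, shortest Δλ = 113.914° (east) — crosses 180°.
Leg 2: -70.999° → +34.869°, shortest Δλ = 105.868° (east) — does not cross 180°.
Leg 3: +34.869° → +50.643°, shortest Δλ = 15.774° (east) — does not cross 180°.
Total crossings: 1.

1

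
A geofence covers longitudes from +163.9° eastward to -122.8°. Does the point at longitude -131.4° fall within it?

Yes

Band width going east from +163.9° to -122.8°: ((-122.8 − 163.9) mod 360) = 73.3°.
Offset of -131.4° east of the west edge: ((-131.4 − 163.9) mod 360) = 64.7°.
64.7° ≤ 73.3° ⇒ inside.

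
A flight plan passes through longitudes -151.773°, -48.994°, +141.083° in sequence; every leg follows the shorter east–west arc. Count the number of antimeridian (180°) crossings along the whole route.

Leg 1: -151.773° → -48.994°, shortest Δλ = 102.779° (east) — does not cross 180°.
Leg 2: -48.994° → +141.083°, shortest Δλ = -169.923° (west) — crosses 180°.
Total crossings: 1.

1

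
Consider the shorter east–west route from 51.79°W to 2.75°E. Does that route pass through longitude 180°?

No

Signed shortest Δλ = ((2.75 − -51.79 + 180) mod 360) − 180 = 54.54°.
Going east by 54.54° from -51.79° reaches +2.75° without touching 180°.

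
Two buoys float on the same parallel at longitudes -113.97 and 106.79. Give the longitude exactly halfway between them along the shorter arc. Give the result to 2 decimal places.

+176.41°

Signed shortest Δλ from -113.97° to +106.79° is -139.24°.
Midpoint longitude = -113.97° + (-139.24°)/2 = -113.97° − 69.62° = -183.59°.
Normalise into (−180°, 180°]: +176.41°.
(The naïve average (-113.97 + +106.79)/2 = -3.59° is on the wrong side of the globe.)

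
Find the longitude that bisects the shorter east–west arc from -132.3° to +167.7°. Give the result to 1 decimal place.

-162.3°

Signed shortest Δλ from -132.3° to +167.7° is -60.0°.
Midpoint longitude = -132.3° + (-60.0°)/2 = -132.3° − 30.0° = -162.3°.
(The naïve average (-132.3 + +167.7)/2 = 17.7° is on the wrong side of the globe.)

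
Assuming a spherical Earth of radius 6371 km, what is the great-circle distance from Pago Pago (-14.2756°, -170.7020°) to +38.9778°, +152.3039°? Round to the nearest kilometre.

7058 km

Δλ = 152.3039 − -170.7020 = 323.0059°; wrapped into (−180°, 180°]: -36.9941°.
Δφ = 38.9778 − -14.2756 = 53.2534°.
a = sin²(Δφ/2) + cos φ₁ · cos φ₂ · sin²(Δλ/2) = 0.276691.
c = 2·atan2(√a, √(1−a)) = 1.10781 rad → d = 6371·c ≈ 7057.88 km.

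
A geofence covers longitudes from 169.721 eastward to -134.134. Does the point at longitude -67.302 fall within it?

No

Band width going east from +169.721° to -134.134°: ((-134.134 − 169.721) mod 360) = 56.145°.
Offset of -67.302° east of the west edge: ((-67.302 − 169.721) mod 360) = 122.977°.
122.977° > 56.145° ⇒ outside.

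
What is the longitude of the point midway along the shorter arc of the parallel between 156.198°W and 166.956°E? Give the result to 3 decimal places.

174.621°W

Signed shortest Δλ from -156.198° to +166.956° is -36.846°.
Midpoint longitude = -156.198° + (-36.846°)/2 = -156.198° − 18.423° = -174.621°.
(The naïve average (-156.198 + +166.956)/2 = 5.379° is on the wrong side of the globe.)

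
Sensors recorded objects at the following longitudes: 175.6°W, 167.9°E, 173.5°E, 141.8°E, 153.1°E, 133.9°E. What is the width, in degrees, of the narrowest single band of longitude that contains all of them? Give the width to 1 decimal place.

50.5°

Sort the longitudes: -175.6°, +133.9°, +141.8°, +153.1°, +167.9°, +173.5°.
Eastward gaps between consecutive values (wrapping around): 309.5°, 7.9°, 11.3°, 14.8°, 5.6°, 10.9°.
Largest gap = 309.5° ⇒ minimal covering band is its complement: 360° − 309.5° = 50.5°.
Band runs from +133.9° eastward to -175.6°, crossing the antimeridian.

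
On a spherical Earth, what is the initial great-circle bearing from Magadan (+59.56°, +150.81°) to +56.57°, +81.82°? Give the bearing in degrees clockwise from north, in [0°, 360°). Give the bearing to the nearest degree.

Δλ = 81.82 − 150.81 = -68.99°.
θ = atan2( sin Δλ · cos φ₂ , cos φ₁ · sin φ₂ − sin φ₁ · cos φ₂ · cos Δλ )
  = atan2(-0.51429, 0.25252) = -63.848° → normalised to [0°, 360°): 296.152°.

296°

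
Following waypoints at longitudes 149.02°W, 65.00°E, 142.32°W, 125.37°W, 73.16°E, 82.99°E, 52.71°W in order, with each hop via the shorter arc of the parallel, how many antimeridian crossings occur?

Leg 1: -149.02° → +65.00°, shortest Δλ = -145.98° (west) — crosses 180°.
Leg 2: +65.00° → -142.32°, shortest Δλ = 152.68° (east) — crosses 180°.
Leg 3: -142.32° → -125.37°, shortest Δλ = 16.95° (east) — does not cross 180°.
Leg 4: -125.37° → +73.16°, shortest Δλ = -161.47° (west) — crosses 180°.
Leg 5: +73.16° → +82.99°, shortest Δλ = 9.83° (east) — does not cross 180°.
Leg 6: +82.99° → -52.71°, shortest Δλ = -135.7° (west) — does not cross 180°.
Total crossings: 3.

3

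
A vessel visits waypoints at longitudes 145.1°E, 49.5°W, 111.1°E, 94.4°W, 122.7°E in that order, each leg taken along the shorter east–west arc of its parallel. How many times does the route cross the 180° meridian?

Leg 1: +145.1° → -49.5°, shortest Δλ = 165.4° (east) — crosses 180°.
Leg 2: -49.5° → +111.1°, shortest Δλ = 160.6° (east) — does not cross 180°.
Leg 3: +111.1° → -94.4°, shortest Δλ = 154.5° (east) — crosses 180°.
Leg 4: -94.4° → +122.7°, shortest Δλ = -142.9° (west) — crosses 180°.
Total crossings: 3.

3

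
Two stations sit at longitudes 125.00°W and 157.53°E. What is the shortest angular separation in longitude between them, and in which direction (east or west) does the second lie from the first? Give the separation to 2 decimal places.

Raw difference: 157.53 − -125.00 = 282.53°.
Normalise into (−180°, 180°]: 282.53° − 360° = -77.47°.
Negative ⇒ the second point lies to the west; separation 77.47°.

77.47° west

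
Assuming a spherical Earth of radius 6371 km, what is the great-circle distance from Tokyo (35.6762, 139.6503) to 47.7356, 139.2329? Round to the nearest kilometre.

1341 km

Δλ = 139.2329 − 139.6503 = -0.4174°.
Δφ = 47.7356 − 35.6762 = 12.0594°.
a = sin²(Δφ/2) + cos φ₁ · cos φ₂ · sin²(Δλ/2) = 0.011041.
c = 2·atan2(√a, √(1−a)) = 0.21055 rad → d = 6371·c ≈ 1341.39 km.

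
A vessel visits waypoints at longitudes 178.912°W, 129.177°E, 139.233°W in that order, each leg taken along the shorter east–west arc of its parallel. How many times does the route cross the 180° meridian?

2

Leg 1: -178.912° → +129.177°, shortest Δλ = -51.911° (west) — crosses 180°.
Leg 2: +129.177° → -139.233°, shortest Δλ = 91.59° (east) — crosses 180°.
Total crossings: 2.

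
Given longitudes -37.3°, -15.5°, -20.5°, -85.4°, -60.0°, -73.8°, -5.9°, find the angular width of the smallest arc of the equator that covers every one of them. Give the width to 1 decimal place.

Sort the longitudes: -85.4°, -73.8°, -60.0°, -37.3°, -20.5°, -15.5°, -5.9°.
Eastward gaps between consecutive values (wrapping around): 11.6°, 13.8°, 22.7°, 16.8°, 5.0°, 9.6°, 280.5°.
Largest gap = 280.5° ⇒ minimal covering band is its complement: 360° − 280.5° = 79.5°.
Band runs from -85.4° eastward to -5.9°.

79.5°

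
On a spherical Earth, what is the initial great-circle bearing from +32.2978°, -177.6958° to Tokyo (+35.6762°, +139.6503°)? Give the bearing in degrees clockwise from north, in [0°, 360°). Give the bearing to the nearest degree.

Δλ = 139.6503 − -177.6958 = 317.3461°; wrapped into (−180°, 180°]: -42.6539°.
θ = atan2( sin Δλ · cos φ₂ , cos φ₁ · sin φ₂ − sin φ₁ · cos φ₂ · cos Δλ )
  = atan2(-0.55041, 0.17375) = -72.480° → normalised to [0°, 360°): 287.520°.

288°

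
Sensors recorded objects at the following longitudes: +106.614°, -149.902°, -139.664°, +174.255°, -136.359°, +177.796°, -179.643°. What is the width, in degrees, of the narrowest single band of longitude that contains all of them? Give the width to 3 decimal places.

117.027°

Sort the longitudes: -179.643°, -149.902°, -139.664°, -136.359°, +106.614°, +174.255°, +177.796°.
Eastward gaps between consecutive values (wrapping around): 29.741°, 10.238°, 3.305°, 242.973°, 67.641°, 3.541°, 2.561°.
Largest gap = 242.973° ⇒ minimal covering band is its complement: 360° − 242.973° = 117.027°.
Band runs from +106.614° eastward to -136.359°, crossing the antimeridian.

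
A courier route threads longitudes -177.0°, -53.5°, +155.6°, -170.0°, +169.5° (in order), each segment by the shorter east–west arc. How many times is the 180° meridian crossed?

Leg 1: -177.0° → -53.5°, shortest Δλ = 123.5° (east) — does not cross 180°.
Leg 2: -53.5° → +155.6°, shortest Δλ = -150.9° (west) — crosses 180°.
Leg 3: +155.6° → -170.0°, shortest Δλ = 34.4° (east) — crosses 180°.
Leg 4: -170.0° → +169.5°, shortest Δλ = -20.5° (west) — crosses 180°.
Total crossings: 3.

3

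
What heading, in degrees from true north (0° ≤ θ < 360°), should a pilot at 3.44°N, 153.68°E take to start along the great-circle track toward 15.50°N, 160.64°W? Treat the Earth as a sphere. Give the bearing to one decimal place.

Δλ = -160.64 − 153.68 = -314.32°; wrapped into (−180°, 180°]: 45.68°.
θ = atan2( sin Δλ · cos φ₂ , cos φ₁ · sin φ₂ − sin φ₁ · cos φ₂ · cos Δλ )
  = atan2(0.68943, 0.22636) = 71.823° → normalised to [0°, 360°): 71.823°.

71.8°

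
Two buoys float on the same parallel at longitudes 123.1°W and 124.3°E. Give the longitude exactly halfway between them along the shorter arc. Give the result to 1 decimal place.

Signed shortest Δλ from -123.1° to +124.3° is -112.6°.
Midpoint longitude = -123.1° + (-112.6°)/2 = -123.1° − 56.3° = -179.4°.
(The naïve average (-123.1 + +124.3)/2 = 0.6° is on the wrong side of the globe.)

179.4°W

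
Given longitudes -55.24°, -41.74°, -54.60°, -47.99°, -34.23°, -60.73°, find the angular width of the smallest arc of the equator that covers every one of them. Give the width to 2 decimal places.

Sort the longitudes: -60.73°, -55.24°, -54.60°, -47.99°, -41.74°, -34.23°.
Eastward gaps between consecutive values (wrapping around): 5.49°, 0.64°, 6.61°, 6.25°, 7.51°, 333.50°.
Largest gap = 333.50° ⇒ minimal covering band is its complement: 360° − 333.50° = 26.50°.
Band runs from -60.73° eastward to -34.23°.

26.50°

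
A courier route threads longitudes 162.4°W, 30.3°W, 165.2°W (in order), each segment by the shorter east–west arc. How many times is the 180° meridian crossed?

0

Leg 1: -162.4° → -30.3°, shortest Δλ = 132.1° (east) — does not cross 180°.
Leg 2: -30.3° → -165.2°, shortest Δλ = -134.9° (west) — does not cross 180°.
Total crossings: 0.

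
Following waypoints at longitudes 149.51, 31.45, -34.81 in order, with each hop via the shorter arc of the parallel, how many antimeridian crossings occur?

0

Leg 1: +149.51° → +31.45°, shortest Δλ = -118.06° (west) — does not cross 180°.
Leg 2: +31.45° → -34.81°, shortest Δλ = -66.26° (west) — does not cross 180°.
Total crossings: 0.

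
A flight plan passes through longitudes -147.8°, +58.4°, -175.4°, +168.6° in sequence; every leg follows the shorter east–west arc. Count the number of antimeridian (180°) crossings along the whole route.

Leg 1: -147.8° → +58.4°, shortest Δλ = -153.8° (west) — crosses 180°.
Leg 2: +58.4° → -175.4°, shortest Δλ = 126.2° (east) — crosses 180°.
Leg 3: -175.4° → +168.6°, shortest Δλ = -16.0° (west) — crosses 180°.
Total crossings: 3.

3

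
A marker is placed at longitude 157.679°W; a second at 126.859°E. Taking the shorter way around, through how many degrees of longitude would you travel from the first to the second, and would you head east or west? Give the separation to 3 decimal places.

Raw difference: 126.859 − -157.679 = 284.538°.
Normalise into (−180°, 180°]: 284.538° − 360° = -75.462°.
Negative ⇒ the second point lies to the west; separation 75.462°.

75.462° west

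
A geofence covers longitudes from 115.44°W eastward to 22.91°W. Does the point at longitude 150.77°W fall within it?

Band width going east from -115.44° to -22.91°: ((-22.91 − -115.44) mod 360) = 92.53°.
Offset of -150.77° east of the west edge: ((-150.77 − -115.44) mod 360) = 324.67°.
324.67° > 92.53° ⇒ outside.

No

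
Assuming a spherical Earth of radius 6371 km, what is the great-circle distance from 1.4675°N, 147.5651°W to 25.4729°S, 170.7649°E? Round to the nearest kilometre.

Δλ = 170.7649 − -147.5651 = 318.3300°; wrapped into (−180°, 180°]: -41.6700°.
Δφ = -25.4729 − 1.4675 = -26.9404°.
a = sin²(Δφ/2) + cos φ₁ · cos φ₂ · sin²(Δλ/2) = 0.168432.
c = 2·atan2(√a, √(1−a)) = 0.84580 rad → d = 6371·c ≈ 5388.57 km.

5389 km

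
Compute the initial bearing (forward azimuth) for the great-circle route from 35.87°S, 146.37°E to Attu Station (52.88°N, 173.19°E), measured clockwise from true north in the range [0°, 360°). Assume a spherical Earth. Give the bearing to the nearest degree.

Δλ = 173.19 − 146.37 = 26.82°.
θ = atan2( sin Δλ · cos φ₂ , cos φ₁ · sin φ₂ − sin φ₁ · cos φ₂ · cos Δλ )
  = atan2(0.27229, 0.96172) = 15.808° → normalised to [0°, 360°): 15.808°.

16°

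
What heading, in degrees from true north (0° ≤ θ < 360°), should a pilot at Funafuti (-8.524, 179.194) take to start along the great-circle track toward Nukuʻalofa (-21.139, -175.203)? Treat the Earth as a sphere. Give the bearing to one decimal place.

157.4°

Δλ = -175.203 − 179.194 = -354.397°; wrapped into (−180°, 180°]: 5.603°.
θ = atan2( sin Δλ · cos φ₂ , cos φ₁ · sin φ₂ − sin φ₁ · cos φ₂ · cos Δλ )
  = atan2(0.09106, -0.21906) = 157.427° → normalised to [0°, 360°): 157.427°.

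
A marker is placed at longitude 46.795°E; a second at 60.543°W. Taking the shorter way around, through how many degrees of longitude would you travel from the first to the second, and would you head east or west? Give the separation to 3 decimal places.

Raw difference: -60.543 − 46.795 = -107.338°.
Normalise into (−180°, 180°]: -107.338° stays -107.338°.
Negative ⇒ the second point lies to the west; separation 107.338°.

107.338° west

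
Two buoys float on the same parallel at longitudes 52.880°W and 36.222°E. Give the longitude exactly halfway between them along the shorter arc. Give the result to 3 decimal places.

Signed shortest Δλ from -52.880° to +36.222° is +89.102°.
Midpoint longitude = -52.880° + (+89.102°)/2 = -52.880° + 44.551° = -8.329°.

8.329°W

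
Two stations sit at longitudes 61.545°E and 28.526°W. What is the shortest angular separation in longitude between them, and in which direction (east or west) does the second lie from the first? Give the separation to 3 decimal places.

Raw difference: -28.526 − 61.545 = -90.071°.
Normalise into (−180°, 180°]: -90.071° stays -90.071°.
Negative ⇒ the second point lies to the west; separation 90.071°.

90.071° west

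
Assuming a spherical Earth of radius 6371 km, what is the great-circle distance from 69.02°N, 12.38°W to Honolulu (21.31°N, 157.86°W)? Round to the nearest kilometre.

Δλ = -157.86 − -12.38 = -145.48°.
Δφ = 21.31 − 69.02 = -47.71°.
a = sin²(Δφ/2) + cos φ₁ · cos φ₂ · sin²(Δλ/2) = 0.467755.
c = 2·atan2(√a, √(1−a)) = 1.50626 rad → d = 6371·c ≈ 9596.39 km.

9596 km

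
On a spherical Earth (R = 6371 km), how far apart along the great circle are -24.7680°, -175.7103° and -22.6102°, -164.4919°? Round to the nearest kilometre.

1167 km

Δλ = -164.4919 − -175.7103 = 11.2184°.
Δφ = -22.6102 − -24.7680 = 2.1578°.
a = sin²(Δφ/2) + cos φ₁ · cos φ₂ · sin²(Δλ/2) = 0.008363.
c = 2·atan2(√a, √(1−a)) = 0.18315 rad → d = 6371·c ≈ 1166.85 km.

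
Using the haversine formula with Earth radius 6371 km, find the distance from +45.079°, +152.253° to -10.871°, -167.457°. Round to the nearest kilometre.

7418 km

Δλ = -167.457 − 152.253 = -319.710°; wrapped into (−180°, 180°]: 40.290°.
Δφ = -10.871 − 45.079 = -55.950°.
a = sin²(Δφ/2) + cos φ₁ · cos φ₂ · sin²(Δλ/2) = 0.302293.
c = 2·atan2(√a, √(1−a)) = 1.16428 rad → d = 6371·c ≈ 7417.61 km.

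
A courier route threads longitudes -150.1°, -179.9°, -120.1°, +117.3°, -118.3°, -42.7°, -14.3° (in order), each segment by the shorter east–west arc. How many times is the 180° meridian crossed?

Leg 1: -150.1° → -179.9°, shortest Δλ = -29.8° (west) — does not cross 180°.
Leg 2: -179.9° → -120.1°, shortest Δλ = 59.8° (east) — does not cross 180°.
Leg 3: -120.1° → +117.3°, shortest Δλ = -122.6° (west) — crosses 180°.
Leg 4: +117.3° → -118.3°, shortest Δλ = 124.4° (east) — crosses 180°.
Leg 5: -118.3° → -42.7°, shortest Δλ = 75.6° (east) — does not cross 180°.
Leg 6: -42.7° → -14.3°, shortest Δλ = 28.4° (east) — does not cross 180°.
Total crossings: 2.

2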